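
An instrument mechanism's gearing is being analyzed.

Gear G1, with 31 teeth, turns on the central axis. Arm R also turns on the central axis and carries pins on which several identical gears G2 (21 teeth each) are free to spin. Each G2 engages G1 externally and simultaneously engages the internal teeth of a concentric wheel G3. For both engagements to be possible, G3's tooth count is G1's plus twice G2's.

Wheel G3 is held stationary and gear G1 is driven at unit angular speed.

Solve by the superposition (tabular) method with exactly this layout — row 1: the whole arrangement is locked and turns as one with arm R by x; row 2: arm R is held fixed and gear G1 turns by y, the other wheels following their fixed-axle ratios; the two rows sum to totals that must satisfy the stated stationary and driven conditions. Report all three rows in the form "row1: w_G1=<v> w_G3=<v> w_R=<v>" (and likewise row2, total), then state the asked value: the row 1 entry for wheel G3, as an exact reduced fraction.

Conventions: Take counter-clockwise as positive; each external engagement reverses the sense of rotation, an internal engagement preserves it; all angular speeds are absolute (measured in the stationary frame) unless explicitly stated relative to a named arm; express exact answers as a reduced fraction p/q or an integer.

planetary set (31T centre, 21T on arm, 73T internal) — Willis relation
row 1 — lock + rotate with arm: ω_sun = ω_ring = ω_arm = x
row 2 (arm held, sun turns y): ω_ring = −(31/73)·y, ω_arm = 0
boundary: total ω_ring = x − (31/73)·y = 0 and total ω_sun = x + y = 1  ⇒  y = 73/104, x = 31/104
row 2 ring = −(31/73)·73/104 = -31/104
totals (row 1 + row 2): sun 31/104 + 73/104 = 1, ring 31/104 + (-31/104) = 0, arm 31/104 + 0 = 31/104
asked cell (row1, ring) = 31/104

row1: w_G1=31/104 w_G3=31/104 w_R=31/104
row2: w_G1=73/104 w_G3=-31/104 w_R=0
total: w_G1=1 w_G3=0 w_R=31/104
asked value: 31/104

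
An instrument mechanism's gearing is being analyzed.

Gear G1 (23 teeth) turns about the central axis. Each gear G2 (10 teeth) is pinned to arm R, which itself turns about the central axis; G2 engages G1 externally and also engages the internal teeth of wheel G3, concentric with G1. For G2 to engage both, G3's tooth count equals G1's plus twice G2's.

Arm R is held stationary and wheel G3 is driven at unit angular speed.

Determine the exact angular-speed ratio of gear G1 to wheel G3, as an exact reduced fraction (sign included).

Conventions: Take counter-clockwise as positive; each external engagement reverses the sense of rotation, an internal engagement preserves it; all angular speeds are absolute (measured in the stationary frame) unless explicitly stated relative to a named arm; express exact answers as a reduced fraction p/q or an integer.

-43/23

planetary set (23T centre, 10T on arm, 43T internal) — Willis relation
ring teeth: 23 + 2·10 = 43
23(ω_sun−ω_arm) = −43(ω_ring−ω_arm),  ω_arm = 0, ω_ring = 1
ω_sun = 0 − (43/23)(1−0) = -43/23
ω_out/ω_in = -43/23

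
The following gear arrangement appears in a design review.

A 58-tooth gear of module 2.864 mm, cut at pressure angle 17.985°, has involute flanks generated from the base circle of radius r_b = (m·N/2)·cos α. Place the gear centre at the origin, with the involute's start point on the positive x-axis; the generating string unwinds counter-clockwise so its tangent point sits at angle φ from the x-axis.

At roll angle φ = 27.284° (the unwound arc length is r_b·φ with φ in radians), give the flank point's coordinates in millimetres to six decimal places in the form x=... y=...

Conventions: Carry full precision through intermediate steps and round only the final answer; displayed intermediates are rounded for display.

x=87.453104 y=2.779515

single-mesh involute tooth geometry (58T wheel at module 2.864)
pitch radius r_p = m·N/2 = 2.864·58/2 = 83.056000
base radius r_b = r_p·cos α = 83.056000·cos 17.985° = 78.997667
roll angle φ = 27.284° = 0.47619563 rad
x = r_b·(cos φ + φ·sin φ) = 87.453104
y = r_b·(sin φ − φ·cos φ) = 2.779515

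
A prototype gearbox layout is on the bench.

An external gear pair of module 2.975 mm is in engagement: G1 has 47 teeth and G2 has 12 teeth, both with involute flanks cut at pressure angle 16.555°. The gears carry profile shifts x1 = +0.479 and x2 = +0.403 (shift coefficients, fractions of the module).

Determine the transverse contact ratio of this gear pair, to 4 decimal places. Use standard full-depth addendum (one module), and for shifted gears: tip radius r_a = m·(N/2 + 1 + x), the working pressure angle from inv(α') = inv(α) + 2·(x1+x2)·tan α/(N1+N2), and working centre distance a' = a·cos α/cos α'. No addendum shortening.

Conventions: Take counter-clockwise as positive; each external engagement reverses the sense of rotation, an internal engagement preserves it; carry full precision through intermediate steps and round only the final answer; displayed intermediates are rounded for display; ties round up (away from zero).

single-mesh involute tooth geometry (47T engaging 12T at module 2.975)
base radii: r_b1 = 67.014393, r_b2 = 17.110058
tip radii: r_a1 = 74.312525, r_a2 = 22.023925
inv(α') = inv(16.555°) + 2·(+0.479+0.403)·tan α/(47+12) = 0.01720620  ⇒  α' = 20.94592°
a' = a·cos α / cos α' = 87.7625·cos 16.555°/cos 20.94592° = 90.076888
action lengths: √(r_a1²−r_b1²) = 32.115767, √(r_a2²−r_b2²) = 13.867198
base pitch p_b = π·m·cos α = 8.958805
CR = (32.115767 + 13.867198 − 90.076888·sin 20.94592°)/8.958805 = 1.538340
contact ratio ≈ 1.5383

1.5383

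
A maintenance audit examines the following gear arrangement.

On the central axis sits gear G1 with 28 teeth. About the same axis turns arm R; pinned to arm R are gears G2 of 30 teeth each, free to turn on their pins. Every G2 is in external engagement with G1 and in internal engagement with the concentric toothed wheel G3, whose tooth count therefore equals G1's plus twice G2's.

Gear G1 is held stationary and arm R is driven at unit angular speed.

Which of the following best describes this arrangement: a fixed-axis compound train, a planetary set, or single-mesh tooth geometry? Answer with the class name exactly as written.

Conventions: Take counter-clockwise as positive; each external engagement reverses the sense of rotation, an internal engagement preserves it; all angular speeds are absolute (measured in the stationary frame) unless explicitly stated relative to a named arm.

class = planetary set [G3 = 28+2·30 = 88; Willis about the carrier]
classification: planetary set

planetary set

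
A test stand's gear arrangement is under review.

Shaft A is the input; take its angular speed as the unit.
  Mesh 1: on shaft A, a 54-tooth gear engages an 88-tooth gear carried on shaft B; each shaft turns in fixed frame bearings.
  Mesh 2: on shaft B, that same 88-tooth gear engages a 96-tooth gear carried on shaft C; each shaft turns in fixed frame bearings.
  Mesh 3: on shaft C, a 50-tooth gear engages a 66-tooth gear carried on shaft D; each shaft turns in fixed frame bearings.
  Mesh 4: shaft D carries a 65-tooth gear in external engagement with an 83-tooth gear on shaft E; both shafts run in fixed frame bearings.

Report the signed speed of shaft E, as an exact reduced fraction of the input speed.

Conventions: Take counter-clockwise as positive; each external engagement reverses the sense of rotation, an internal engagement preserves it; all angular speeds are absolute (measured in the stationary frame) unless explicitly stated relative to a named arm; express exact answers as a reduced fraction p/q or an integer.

4875/14608

4-mesh fixed-axis compound train (all bearings frame-fixed)
mesh 1 [54T→88T]: |ω|/ω_in = 1×54/88 = 27/44, sense flips to −
mesh 2 [88T→96T]: |ω|/ω_in = (27/44)×88/96 = 9/16, sense flips to +
mesh 3 [50T→66T]: |ω|/ω_in = (9/16)×50/66 = 75/176, sense flips to −
mesh 4 [65T→83T]: |ω|/ω_in = (75/176)×65/83 = 4875/14608, sense flips to +
signed output speed (× input speed) = 4875/14608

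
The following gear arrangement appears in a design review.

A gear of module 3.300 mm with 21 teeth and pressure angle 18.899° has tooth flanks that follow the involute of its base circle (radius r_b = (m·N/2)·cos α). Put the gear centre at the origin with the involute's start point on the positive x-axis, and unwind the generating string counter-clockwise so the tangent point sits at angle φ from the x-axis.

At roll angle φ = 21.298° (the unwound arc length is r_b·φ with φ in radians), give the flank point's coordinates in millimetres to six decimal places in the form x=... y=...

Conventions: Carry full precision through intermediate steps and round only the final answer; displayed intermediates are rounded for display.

x=34.969261 y=0.553542

recognized (one wheel, involute flank): single-mesh tooth geometry, m = 3.300, N = 21
pitch radius r_p = m·N/2 = 3.300·21/2 = 34.650000
base radius r_b = r_p·cos α = 34.650000·cos 18.899° = 32.782054
roll angle φ = 21.298° = 0.37172022 rad
x = r_b·(cos φ + φ·sin φ) = 34.969261
y = r_b·(sin φ − φ·cos φ) = 0.553542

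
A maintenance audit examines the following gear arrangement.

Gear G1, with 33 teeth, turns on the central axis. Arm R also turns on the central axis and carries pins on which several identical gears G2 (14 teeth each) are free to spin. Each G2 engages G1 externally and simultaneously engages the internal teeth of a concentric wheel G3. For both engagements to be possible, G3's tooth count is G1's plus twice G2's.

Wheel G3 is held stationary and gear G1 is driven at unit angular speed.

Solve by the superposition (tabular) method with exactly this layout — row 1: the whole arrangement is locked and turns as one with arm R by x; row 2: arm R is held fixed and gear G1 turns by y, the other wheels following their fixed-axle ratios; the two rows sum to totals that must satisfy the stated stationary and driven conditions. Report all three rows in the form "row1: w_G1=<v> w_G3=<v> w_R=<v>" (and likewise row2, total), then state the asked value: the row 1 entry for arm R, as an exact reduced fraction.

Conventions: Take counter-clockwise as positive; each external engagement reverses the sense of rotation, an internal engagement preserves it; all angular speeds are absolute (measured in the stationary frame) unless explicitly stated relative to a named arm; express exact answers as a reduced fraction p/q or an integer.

row1: w_G1=33/94 w_G3=33/94 w_R=33/94
row2: w_G1=61/94 w_G3=-33/94 w_R=0
total: w_G1=1 w_G3=0 w_R=33/94
asked value: 33/94

class = planetary set [G3 = 33+2·14 = 61; Willis about the carrier]
row 1: whole set turns with the arm by x
superposition row 2 [arm held]: sun y, ring −(33/61)·y, arm 0
boundary: total ω_ring = x − (33/61)·y = 0 and total ω_sun = x + y = 1  ⇒  y = 61/94, x = 33/94
row 2 ring = −(33/61)·61/94 = -33/94
totals (row 1 + row 2): sun 33/94 + 61/94 = 1, ring 33/94 + (-33/94) = 0, arm 33/94 + 0 = 33/94
asked cell (row1, arm) = 33/94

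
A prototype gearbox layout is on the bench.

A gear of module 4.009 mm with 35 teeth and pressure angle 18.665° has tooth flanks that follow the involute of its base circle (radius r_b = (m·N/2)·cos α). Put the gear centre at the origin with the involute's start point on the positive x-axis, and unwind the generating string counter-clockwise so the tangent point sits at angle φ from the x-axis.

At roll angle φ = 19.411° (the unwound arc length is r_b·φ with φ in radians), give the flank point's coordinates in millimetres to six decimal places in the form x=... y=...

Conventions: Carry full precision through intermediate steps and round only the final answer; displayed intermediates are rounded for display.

x=70.173317 y=0.851671

topology: single-mesh involute geometry — m = 4.009, N = 35
pitch radius r_p = m·N/2 = 4.009·35/2 = 70.157500
base radius r_b = r_p·cos α = 70.157500·cos 18.665° = 66.467633
roll angle φ = 19.411° = 0.33878586 rad
x = r_b·(cos φ + φ·sin φ) = 70.173317
y = r_b·(sin φ − φ·cos φ) = 0.851671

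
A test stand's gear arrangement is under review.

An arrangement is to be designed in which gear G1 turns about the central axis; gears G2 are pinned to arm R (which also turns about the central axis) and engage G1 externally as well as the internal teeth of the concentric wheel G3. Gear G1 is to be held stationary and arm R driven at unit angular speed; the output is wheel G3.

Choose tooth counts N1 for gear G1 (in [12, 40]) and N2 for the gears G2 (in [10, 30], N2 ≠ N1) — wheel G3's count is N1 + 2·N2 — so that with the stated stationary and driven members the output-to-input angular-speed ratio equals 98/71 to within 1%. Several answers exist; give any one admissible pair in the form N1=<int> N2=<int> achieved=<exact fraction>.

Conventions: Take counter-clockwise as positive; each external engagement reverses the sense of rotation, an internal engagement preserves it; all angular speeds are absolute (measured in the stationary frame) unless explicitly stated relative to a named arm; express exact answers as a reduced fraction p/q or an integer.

planetary set to be sized for 98/71 (Willis relation)
Willis with ω_sun = 0: ω_ring/ω_arm = (N1+N3)/N3; set equal to 98/71  ⇒  N3/N1 = 1/(98/71 − 1) = 71/27
N3 = N1 + 2·N2  ⇒  N2/N1 = (N3/N1 − 1)/2 = (71/27 − 1)/2 = 22/27
smallest multiple with N1 ≥ 12 and N2 ≥ 10: k = 1  ⇒  N1 = 1·27 = 27, N2 = 1·22 = 22 (N1 ≤ 40, N2 ≤ 30, N2 ≠ N1 ✓), N3 = 27 + 2·22 = 71
check: (N1+N3)/N3 with N1 = 27, N3 = 71 gives 98/71; |achieved − target| = 0 ≤ 49/3550 ✓

N1=27 N2=22 achieved=98/71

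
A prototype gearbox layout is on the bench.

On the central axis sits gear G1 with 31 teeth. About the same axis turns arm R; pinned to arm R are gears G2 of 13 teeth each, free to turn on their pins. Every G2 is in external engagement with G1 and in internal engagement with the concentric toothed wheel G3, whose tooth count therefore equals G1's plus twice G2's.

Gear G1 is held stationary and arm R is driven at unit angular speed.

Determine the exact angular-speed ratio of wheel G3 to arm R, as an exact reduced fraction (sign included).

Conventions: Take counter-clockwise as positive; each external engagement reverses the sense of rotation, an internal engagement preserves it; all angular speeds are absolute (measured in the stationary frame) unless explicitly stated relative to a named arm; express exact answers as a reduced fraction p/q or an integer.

88/57

recognized (axles ride arm R): planetary set, 31/13/57 teeth
ring teeth: 31 + 2·13 = 57
31(ω_sun−ω_arm) = −57(ω_ring−ω_arm),  ω_sun = 0, ω_arm = 1
ω_ring = 1 − (31/57)(0−1) = 88/57
ω_out/ω_in = 88/57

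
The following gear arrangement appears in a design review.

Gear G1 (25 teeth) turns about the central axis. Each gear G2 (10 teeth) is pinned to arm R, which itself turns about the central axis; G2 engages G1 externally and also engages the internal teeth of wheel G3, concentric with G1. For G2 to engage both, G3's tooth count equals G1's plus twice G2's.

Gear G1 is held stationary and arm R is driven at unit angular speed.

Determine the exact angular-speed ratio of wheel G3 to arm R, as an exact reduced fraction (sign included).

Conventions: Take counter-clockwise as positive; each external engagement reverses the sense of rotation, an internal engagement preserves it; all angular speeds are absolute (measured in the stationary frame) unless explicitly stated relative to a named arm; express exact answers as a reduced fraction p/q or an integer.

14/9

class = planetary set [G3 = 25+2·10 = 45; Willis about the carrier]
ring teeth: 25 + 2·10 = 45
25(ω_sun−ω_arm) = −45(ω_ring−ω_arm),  ω_sun = 0, ω_arm = 1
ω_ring = 1 − (25/45)(0−1) = 14/9
ω_out/ω_in = 14/9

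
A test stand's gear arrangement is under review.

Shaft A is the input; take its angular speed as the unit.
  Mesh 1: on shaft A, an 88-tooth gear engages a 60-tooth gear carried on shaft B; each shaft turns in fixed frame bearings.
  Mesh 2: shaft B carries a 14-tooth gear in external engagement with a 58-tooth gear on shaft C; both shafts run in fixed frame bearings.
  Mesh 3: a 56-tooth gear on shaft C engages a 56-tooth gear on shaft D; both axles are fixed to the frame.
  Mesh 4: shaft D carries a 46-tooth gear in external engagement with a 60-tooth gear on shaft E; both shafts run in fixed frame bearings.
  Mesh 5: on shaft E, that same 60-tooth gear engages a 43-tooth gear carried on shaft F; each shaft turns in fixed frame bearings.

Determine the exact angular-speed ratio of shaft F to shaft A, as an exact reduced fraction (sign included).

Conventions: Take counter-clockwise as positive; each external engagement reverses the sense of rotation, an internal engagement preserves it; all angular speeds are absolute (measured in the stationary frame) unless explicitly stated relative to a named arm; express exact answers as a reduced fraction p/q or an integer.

-7084/18705

class = fixed-axis compound train [5 meshes; 5 ratios multiply, 5 sense flips]
mesh 1 [88T→60T]: running ratio 22/15, sense −
mesh 2 [14T→58T]: running ratio 154/435, sense +
mesh 3 [56T→56T]: running ratio 154/435, sense −
mesh 4 [46T→60T]: running ratio 1771/6525, sense +
mesh 5 [60T→43T]: running ratio 7084/18705, sense −
ω_out/ω_in = -7084/18705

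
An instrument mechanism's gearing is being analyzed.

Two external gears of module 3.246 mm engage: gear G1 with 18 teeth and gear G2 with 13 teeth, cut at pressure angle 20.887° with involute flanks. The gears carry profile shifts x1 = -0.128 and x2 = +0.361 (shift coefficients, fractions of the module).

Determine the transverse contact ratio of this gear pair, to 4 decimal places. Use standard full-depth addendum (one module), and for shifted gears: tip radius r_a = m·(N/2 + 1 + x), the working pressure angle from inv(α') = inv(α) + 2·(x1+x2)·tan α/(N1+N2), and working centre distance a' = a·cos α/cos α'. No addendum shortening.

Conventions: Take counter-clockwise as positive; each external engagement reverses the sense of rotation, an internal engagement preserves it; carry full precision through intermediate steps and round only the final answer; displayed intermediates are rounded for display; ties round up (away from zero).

class = single-mesh tooth geometry [involute pair 18T × 13T, m = 3.246]
base radii: r_b1 = 27.294213, r_b2 = 19.712487
tip radii: r_a1 = 32.044512, r_a2 = 25.516806
inv(α') = inv(20.887°) + 2·(-0.128+0.361)·tan α/(18+13) = 0.02279234  ⇒  α' = 22.91803°
a' = a·cos α / cos α' = 50.3130·cos 20.887°/cos 22.91803° = 51.035278
action lengths: √(r_a1²−r_b1²) = 16.789183, √(r_a2²−r_b2²) = 16.202630
base pitch p_b = π·m·cos α = 9.527478
CR = (16.789183 + 16.202630 − 51.035278·sin 22.91803°)/9.527478 = 1.376857
contact ratio ≈ 1.3769

1.3769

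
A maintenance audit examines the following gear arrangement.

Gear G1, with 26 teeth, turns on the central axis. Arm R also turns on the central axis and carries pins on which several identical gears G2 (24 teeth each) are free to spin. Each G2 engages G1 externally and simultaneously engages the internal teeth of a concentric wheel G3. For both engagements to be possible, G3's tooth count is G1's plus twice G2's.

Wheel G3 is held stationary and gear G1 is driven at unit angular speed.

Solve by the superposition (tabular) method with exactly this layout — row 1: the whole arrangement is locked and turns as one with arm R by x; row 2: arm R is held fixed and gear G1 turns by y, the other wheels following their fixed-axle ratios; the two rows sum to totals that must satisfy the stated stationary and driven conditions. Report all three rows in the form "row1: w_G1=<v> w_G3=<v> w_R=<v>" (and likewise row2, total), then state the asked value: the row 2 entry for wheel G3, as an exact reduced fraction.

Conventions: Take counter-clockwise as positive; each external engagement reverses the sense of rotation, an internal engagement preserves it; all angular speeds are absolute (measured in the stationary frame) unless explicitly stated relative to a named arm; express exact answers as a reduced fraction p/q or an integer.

row1: w_G1=13/50 w_G3=13/50 w_R=13/50
row2: w_G1=37/50 w_G3=-13/50 w_R=0
total: w_G1=1 w_G3=0 w_R=13/50
asked value: -13/50

class = planetary set [G3 = 26+2·24 = 74; Willis about the carrier]
superposition row 1 [locked train]: every member turns x
row 2 (arm held, sun turns y): ω_ring = −(26/74)·y, ω_arm = 0
boundary: total ω_ring = x − (26/74)·y = 0 and total ω_sun = x + y = 1  ⇒  y = 37/50, x = 13/50
row 2 ring = −(26/74)·37/50 = -13/50
totals (row 1 + row 2): sun 13/50 + 37/50 = 1, ring 13/50 + (-13/50) = 0, arm 13/50 + 0 = 13/50
asked cell (row2, ring) = -13/50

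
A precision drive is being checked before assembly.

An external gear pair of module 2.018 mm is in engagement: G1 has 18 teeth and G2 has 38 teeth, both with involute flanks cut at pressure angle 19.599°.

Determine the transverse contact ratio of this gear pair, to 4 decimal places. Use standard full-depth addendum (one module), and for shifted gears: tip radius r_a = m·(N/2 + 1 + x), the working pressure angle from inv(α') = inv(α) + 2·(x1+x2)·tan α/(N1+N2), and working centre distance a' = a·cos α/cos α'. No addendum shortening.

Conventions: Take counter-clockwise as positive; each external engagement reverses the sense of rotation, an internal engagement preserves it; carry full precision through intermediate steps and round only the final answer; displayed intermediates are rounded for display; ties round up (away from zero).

topology: single-mesh involute geometry — m = 2.018, 18T/38T pair
base radii: r_b1 = 17.109754, r_b2 = 36.120591
tip radii: r_a1 = 20.180000, r_a2 = 40.360000
no profile shift: α' = α, a' = a
action lengths: √(r_a1²−r_b1²) = 10.699940, √(r_a2²−r_b2²) = 18.006457
base pitch p_b = π·m·cos α = 5.972431
CR = (10.699940 + 18.006457 − 56.504000·sin 19.59900°)/5.972431 = 1.632999
contact ratio ≈ 1.6330

1.6330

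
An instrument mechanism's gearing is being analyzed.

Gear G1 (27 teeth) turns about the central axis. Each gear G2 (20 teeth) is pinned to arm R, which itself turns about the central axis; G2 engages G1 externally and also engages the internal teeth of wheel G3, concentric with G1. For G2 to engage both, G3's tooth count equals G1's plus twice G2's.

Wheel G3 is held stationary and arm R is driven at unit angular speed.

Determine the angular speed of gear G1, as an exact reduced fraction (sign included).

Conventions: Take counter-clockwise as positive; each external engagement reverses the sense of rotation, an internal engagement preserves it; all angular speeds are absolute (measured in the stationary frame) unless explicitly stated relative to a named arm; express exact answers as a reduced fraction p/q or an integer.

94/27

topology: planetary set — G1 27T / G2 20T / G3 67T, arm = carrier (Willis)
ring teeth: 27 + 2·20 = 67
27(ω_sun−ω_arm) = −67(ω_ring−ω_arm),  ω_ring = 0, ω_arm = 1
ω_sun = 1 − (67/27)(0−1) = 94/27
exact speed ratio = 94/27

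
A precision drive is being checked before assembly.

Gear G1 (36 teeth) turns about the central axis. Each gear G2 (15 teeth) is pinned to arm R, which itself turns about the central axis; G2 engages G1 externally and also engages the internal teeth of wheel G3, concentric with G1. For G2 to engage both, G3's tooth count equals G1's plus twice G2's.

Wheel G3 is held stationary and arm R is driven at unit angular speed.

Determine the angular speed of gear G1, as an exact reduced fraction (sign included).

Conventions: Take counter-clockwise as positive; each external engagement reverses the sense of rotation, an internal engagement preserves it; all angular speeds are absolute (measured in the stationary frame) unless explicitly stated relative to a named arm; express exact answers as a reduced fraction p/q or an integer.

17/6

recognized (axles ride arm R): planetary set, 36/15/66 teeth
ring teeth: 36 + 2·15 = 66
36(ω_sun−ω_arm) = −66(ω_ring−ω_arm),  ω_ring = 0, ω_arm = 1
ω_sun = 1 − (66/36)(0−1) = 17/6
exact speed ratio = 17/6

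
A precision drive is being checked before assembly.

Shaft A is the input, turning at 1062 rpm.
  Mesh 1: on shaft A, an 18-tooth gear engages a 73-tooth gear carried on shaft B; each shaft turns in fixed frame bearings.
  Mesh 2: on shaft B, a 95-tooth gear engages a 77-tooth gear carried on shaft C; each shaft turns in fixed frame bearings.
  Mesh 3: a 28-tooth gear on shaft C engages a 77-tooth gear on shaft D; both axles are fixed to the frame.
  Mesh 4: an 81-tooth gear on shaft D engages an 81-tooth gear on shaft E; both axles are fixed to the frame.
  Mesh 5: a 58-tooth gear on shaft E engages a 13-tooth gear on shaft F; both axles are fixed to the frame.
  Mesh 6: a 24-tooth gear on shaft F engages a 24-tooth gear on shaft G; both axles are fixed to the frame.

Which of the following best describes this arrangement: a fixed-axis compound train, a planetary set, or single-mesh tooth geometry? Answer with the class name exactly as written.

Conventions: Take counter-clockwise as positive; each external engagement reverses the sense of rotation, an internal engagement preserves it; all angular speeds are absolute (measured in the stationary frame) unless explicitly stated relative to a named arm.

fixed-axis compound train

topology: fixed-axis compound train — 6 meshes, A→G
classification: fixed-axis compound train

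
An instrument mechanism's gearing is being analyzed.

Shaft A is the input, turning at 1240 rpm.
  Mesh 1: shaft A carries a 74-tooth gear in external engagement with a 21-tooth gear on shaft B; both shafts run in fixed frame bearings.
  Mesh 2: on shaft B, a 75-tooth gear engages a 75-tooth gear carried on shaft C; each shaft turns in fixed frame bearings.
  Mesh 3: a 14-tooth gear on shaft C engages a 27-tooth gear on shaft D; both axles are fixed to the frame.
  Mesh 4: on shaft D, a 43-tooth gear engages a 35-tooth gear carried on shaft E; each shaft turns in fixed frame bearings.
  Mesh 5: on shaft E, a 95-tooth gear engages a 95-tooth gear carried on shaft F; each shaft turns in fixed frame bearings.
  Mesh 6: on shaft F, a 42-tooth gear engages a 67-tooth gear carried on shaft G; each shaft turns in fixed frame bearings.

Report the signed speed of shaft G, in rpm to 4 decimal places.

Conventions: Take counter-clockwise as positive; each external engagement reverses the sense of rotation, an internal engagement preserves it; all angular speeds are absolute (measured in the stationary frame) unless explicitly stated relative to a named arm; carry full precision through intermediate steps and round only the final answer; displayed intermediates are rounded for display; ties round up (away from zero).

topology: fixed-axis compound train — 6 meshes, A→G
mesh 1 [74T→21T]: ω = 1240.0000×74/21 = 4369.5238 rpm, sense flips to −
mesh 2 [75T→75T]: ω = 4369.5238×75/75 = 4369.5238 rpm, sense flips to +
mesh 3 [14T→27T]: ω = 4369.5238×14/27 = 2265.6790 rpm, sense flips to −
mesh 4 [43T→35T]: ω = 2265.6790×43/35 = 2783.5485 rpm, sense flips to +
mesh 5 [95T→95T]: ω = 2783.5485×95/95 = 2783.5485 rpm, sense flips to −
mesh 6 [42T→67T]: ω = 2783.5485×42/67 = 1744.9110 rpm, sense flips to +
signed output speed = +1744.9110 rpm

+1744.9110 rpm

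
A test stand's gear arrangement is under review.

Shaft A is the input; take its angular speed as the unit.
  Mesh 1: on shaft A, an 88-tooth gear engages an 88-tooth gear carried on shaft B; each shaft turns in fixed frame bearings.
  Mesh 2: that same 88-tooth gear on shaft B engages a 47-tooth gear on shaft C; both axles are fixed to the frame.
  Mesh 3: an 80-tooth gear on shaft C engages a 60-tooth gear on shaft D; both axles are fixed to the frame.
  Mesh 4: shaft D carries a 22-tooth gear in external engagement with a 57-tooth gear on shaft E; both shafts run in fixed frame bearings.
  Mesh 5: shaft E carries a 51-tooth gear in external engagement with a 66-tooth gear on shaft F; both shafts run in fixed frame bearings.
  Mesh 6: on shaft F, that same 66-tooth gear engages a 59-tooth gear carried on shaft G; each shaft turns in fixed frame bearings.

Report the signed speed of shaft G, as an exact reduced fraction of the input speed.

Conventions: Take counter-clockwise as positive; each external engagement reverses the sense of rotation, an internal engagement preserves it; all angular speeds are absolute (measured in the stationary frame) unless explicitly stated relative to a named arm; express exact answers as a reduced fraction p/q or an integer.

131648/158061

6-mesh fixed-axis compound train (all bearings frame-fixed)
mesh 1 [88T→88T]: |ω|/ω_in = 1×88/88 = 1, sense flips to −
mesh 2 [88T→47T]: |ω|/ω_in = 1×88/47 = 88/47, sense flips to +
mesh 3 [80T→60T]: |ω|/ω_in = (88/47)×80/60 = 352/141, sense flips to −
mesh 4 [22T→57T]: |ω|/ω_in = (352/141)×22/57 = 7744/8037, sense flips to +
mesh 5 [51T→66T]: |ω|/ω_in = (7744/8037)×51/66 = 5984/8037, sense flips to −
mesh 6 [66T→59T]: |ω|/ω_in = (5984/8037)×66/59 = 131648/158061, sense flips to +
signed output speed (× input speed) = 131648/158061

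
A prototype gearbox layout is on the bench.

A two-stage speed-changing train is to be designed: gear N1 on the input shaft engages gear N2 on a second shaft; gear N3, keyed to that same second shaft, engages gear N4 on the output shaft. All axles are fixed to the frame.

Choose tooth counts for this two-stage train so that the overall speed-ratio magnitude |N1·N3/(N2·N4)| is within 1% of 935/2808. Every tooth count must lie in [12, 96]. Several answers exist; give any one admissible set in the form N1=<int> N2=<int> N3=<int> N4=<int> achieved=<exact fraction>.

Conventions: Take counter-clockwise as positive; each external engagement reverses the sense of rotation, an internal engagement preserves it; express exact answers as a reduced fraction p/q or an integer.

N1=17 N2=36 N3=55 N4=78 achieved=935/2808

2-stage fixed-axis compound train for ratio 935/2808
target = 935/2808 in lowest terms: an exact hit needs N1·N3 = k·935 and N2·N4 = k·2808 for one integer k, every count in [12, 96]; additionally prefer no 1:1 stage (N1 ≠ N2, N3 ≠ N4)
k = 1: N1·N3 = 935 = 17·55, N2·N4 = 2808 = 36·78
achieved = 17·55/(36·78) = 935/2808; |achieved − target| = 0 ≤ 187/56160 ✓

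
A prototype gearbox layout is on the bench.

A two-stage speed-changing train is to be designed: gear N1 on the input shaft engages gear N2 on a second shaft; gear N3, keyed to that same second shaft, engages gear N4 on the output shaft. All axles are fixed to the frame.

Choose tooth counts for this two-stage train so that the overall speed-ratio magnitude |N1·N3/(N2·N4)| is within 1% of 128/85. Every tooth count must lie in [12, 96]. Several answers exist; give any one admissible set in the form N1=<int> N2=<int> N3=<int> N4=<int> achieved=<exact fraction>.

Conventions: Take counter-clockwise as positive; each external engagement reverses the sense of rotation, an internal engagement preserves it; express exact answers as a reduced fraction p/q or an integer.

N1=12 N2=15 N3=32 N4=17 achieved=128/85

2-stage fixed-axis compound train for ratio 128/85
target = 128/85 in lowest terms: an exact hit needs N1·N3 = k·128 and N2·N4 = k·85 for one integer k, every count in [12, 96]; additionally prefer no 1:1 stage (N1 ≠ N2, N3 ≠ N4)
k = 1…2: no 1:1-free in-range split of k·128 and k·85 into factor pairs; take k = 3
k = 3: N1·N3 = 384 = 12·32, N2·N4 = 255 = 15·17
achieved = 12·32/(15·17) = 128/85; |achieved − target| = 0 ≤ 32/2125 ✓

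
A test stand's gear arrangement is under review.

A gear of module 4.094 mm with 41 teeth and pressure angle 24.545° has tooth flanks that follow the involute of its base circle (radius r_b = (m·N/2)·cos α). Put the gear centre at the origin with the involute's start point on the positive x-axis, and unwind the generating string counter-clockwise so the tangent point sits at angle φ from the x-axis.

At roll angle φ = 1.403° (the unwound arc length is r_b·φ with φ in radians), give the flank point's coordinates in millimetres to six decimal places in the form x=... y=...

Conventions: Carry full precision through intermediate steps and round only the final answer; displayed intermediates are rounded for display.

class = single-mesh tooth geometry [base-circle involute, m = 4.094, 41T]
pitch radius r_p = m·N/2 = 4.094·41/2 = 83.927000
base radius r_b = r_p·cos α = 83.927000·cos 24.545° = 76.342961
roll angle φ = 1.403° = 0.02448697 rad
x = r_b·(cos φ + φ·sin φ) = 76.365846
y = r_b·(sin φ − φ·cos φ) = 0.000374

x=76.365846 y=0.000374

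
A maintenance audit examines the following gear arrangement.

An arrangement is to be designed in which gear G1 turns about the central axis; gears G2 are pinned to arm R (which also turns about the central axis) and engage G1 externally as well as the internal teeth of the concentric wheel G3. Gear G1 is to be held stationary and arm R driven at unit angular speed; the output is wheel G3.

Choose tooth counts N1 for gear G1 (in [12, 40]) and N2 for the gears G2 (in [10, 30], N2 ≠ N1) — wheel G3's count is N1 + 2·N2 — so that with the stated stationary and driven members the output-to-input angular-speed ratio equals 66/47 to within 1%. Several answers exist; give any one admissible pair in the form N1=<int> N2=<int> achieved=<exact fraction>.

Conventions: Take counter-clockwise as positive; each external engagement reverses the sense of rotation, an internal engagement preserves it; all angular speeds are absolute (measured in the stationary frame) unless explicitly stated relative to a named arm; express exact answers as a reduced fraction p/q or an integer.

planetary set to be sized for 66/47 (Willis relation)
Willis with ω_sun = 0: ω_ring/ω_arm = (N1+N3)/N3; set equal to 66/47  ⇒  N3/N1 = 1/(66/47 − 1) = 47/19
N3 = N1 + 2·N2  ⇒  N2/N1 = (N3/N1 − 1)/2 = (47/19 − 1)/2 = 14/19
smallest multiple with N1 ≥ 12 and N2 ≥ 10: k = 1  ⇒  N1 = 1·19 = 19, N2 = 1·14 = 14 (N1 ≤ 40, N2 ≤ 30, N2 ≠ N1 ✓), N3 = 19 + 2·14 = 47
check: (N1+N3)/N3 with N1 = 19, N3 = 47 gives 66/47; |achieved − target| = 0 ≤ 33/2350 ✓

N1=19 N2=14 achieved=66/47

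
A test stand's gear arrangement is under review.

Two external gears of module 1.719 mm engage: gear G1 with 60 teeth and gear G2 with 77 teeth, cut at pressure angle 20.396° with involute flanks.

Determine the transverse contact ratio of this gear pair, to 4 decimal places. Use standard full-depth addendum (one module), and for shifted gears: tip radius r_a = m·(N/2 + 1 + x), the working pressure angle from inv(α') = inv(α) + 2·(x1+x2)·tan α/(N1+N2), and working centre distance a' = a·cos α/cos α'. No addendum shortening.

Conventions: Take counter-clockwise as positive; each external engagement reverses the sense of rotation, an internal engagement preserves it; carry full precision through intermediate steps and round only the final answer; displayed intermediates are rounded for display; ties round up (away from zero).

1.7798

single-mesh involute tooth geometry (60T engaging 77T at module 1.719)
base radii: r_b1 = 48.336887, r_b2 = 62.032338
tip radii: r_a1 = 53.289000, r_a2 = 67.900500
no profile shift: α' = α, a' = a
action lengths: √(r_a1²−r_b1²) = 22.433521, √(r_a2²−r_b2²) = 27.612803
base pitch p_b = π·m·cos α = 5.061827
CR = (22.433521 + 27.612803 − 117.751500·sin 20.39600°)/5.061827 = 1.779821
contact ratio ≈ 1.7798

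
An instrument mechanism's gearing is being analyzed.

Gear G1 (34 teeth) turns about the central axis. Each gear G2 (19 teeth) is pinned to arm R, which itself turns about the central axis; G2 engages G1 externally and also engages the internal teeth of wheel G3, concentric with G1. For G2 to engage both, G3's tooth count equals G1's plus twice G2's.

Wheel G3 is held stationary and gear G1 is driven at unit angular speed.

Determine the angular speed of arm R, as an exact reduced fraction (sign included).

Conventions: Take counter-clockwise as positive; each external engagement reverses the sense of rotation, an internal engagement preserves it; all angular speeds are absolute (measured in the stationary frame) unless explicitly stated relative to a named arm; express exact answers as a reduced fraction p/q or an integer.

recognized (axles ride arm R): planetary set, 34/19/72 teeth
ring teeth: 34 + 2·19 = 72
34(ω_sun−ω_arm) = −72(ω_ring−ω_arm),  ω_ring = 0, ω_sun = 1
34(1−ω_arm) = −72(0−ω_arm)  ⇒  106·ω_arm = 34  ⇒  ω_arm = 17/53
exact speed ratio = 17/53

17/53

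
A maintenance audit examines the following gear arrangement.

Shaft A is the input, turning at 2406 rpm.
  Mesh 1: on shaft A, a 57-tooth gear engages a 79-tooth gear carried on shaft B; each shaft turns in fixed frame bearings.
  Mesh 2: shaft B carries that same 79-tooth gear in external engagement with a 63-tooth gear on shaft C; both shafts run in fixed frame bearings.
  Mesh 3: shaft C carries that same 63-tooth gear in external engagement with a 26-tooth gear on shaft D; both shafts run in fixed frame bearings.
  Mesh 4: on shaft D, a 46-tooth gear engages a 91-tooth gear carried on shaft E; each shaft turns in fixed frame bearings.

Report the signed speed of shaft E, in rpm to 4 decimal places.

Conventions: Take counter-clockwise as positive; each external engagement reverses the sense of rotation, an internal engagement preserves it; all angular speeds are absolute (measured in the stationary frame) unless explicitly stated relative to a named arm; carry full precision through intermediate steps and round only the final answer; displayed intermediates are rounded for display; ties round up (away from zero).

+2666.3280 rpm

4-mesh fixed-axis compound train (all bearings frame-fixed)
mesh 1 [57T→79T]: ω = 2406.0000×57/79 = 1735.9747 rpm, sense flips to −
mesh 2 [79T→63T]: ω = 1735.9747×79/63 = 2176.8571 rpm, sense flips to +
mesh 3 [63T→26T]: ω = 2176.8571×63/26 = 5274.6923 rpm, sense flips to −
mesh 4 [46T→91T]: ω = 5274.6923×46/91 = 2666.3280 rpm, sense flips to +
signed output speed = +2666.3280 rpm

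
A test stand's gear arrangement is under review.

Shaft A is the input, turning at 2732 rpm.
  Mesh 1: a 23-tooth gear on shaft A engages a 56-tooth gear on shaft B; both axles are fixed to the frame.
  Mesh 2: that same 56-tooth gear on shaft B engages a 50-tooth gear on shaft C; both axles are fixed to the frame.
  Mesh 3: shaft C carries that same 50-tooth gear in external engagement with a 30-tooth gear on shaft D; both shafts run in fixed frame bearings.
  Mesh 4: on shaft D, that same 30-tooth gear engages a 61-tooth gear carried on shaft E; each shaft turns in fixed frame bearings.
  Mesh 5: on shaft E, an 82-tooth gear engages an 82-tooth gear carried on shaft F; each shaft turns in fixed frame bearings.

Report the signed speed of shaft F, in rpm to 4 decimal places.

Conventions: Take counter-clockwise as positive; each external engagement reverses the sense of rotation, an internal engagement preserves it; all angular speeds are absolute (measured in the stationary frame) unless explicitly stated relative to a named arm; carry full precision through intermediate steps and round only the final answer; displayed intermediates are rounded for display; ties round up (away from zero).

5-mesh fixed-axis compound train (all bearings frame-fixed)
mesh 1 [23T→56T]: ω = 2732.0000×23/56 = 1122.0714 rpm, sense flips to −
mesh 2 [56T→50T]: ω = 1122.0714×56/50 = 1256.7200 rpm, sense flips to +
mesh 3 [50T→30T]: ω = 1256.7200×50/30 = 2094.5333 rpm, sense flips to −
mesh 4 [30T→61T]: ω = 2094.5333×30/61 = 1030.0984 rpm, sense flips to +
mesh 5 [82T→82T]: ω = 1030.0984×82/82 = 1030.0984 rpm, sense flips to −
signed output speed = -1030.0984 rpm

-1030.0984 rpm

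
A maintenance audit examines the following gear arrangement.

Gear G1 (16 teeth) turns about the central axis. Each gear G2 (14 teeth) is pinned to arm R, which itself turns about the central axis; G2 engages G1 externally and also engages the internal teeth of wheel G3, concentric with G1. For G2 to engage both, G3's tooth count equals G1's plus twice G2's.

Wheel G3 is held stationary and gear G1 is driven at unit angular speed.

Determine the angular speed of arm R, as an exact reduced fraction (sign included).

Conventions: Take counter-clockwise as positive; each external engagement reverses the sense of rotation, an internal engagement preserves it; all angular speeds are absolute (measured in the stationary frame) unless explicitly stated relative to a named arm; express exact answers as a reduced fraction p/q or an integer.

topology: planetary set — G1 16T / G2 14T / G3 44T, arm = carrier (Willis)
ring teeth: 16 + 2·14 = 44
16(ω_sun−ω_arm) = −44(ω_ring−ω_arm),  ω_ring = 0, ω_sun = 1
16(1−ω_arm) = −44(0−ω_arm)  ⇒  60·ω_arm = 16  ⇒  ω_arm = 4/15
exact speed ratio = 4/15

4/15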